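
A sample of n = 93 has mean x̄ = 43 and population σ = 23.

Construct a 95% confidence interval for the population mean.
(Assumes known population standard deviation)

Answer: (38.3254, 47.6746)

Derivation:
Confidence level: 95%, α = 0.05
z_0.025 = 1.960
SE = σ/√n = 23/√93 = 2.3850
Margin of error = 1.960 × 2.3850 = 4.6746
CI: x̄ ± margin = 43 ± 4.6746
CI: (38.3254, 47.6746)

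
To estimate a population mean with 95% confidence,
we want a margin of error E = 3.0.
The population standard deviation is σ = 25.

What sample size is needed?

z_0.025 = 1.960
n = (z×σ/E)² = (1.960×25/3.0)²
n = 266.7778
Round up: n = 267

Answer: n = 267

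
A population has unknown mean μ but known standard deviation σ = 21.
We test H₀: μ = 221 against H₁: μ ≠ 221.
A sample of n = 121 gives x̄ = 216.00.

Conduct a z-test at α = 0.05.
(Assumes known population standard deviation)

Standard error: SE = σ/√n = 21/√121 = 1.9091
z-statistic: z = (x̄ - μ₀)/SE = (216.00 - 221)/1.9091 = -2.6190
Critical value: ±1.960
p-value = 0.0088
Decision: reject H₀

Answer: z = -2.6190, reject H₀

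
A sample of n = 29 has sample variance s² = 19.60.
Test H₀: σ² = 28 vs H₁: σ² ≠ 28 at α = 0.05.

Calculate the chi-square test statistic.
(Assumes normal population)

df = n - 1 = 28
χ² = (n-1)s²/σ₀² = 28×19.60/28 = 19.6000
Critical values: χ²_{0.975,28} = 15.308, χ²_{0.025,28} = 44.461
Rejection region: χ² < 15.308 or χ² > 44.461
Decision: fail to reject H₀

Answer: χ² = 19.6000, fail to reject H₀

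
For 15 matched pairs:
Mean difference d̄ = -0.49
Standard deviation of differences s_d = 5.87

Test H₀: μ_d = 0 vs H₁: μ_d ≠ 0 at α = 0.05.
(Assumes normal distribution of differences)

Answer: t = -0.3233, fail to reject H₀

Derivation:
df = n - 1 = 14
SE = s_d/√n = 5.87/√15 = 1.5156
t = d̄/SE = -0.49/1.5156 = -0.3233
Critical value: t_{0.025,14} = ±2.145
p-value ≈ 0.7512
Decision: fail to reject H₀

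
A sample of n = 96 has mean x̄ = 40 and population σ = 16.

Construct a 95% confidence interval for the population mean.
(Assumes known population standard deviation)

Answer: (36.7993, 43.2007)

Derivation:
Confidence level: 95%, α = 0.05
z_0.025 = 1.960
SE = σ/√n = 16/√96 = 1.6330
Margin of error = 1.960 × 1.6330 = 3.2007
CI: x̄ ± margin = 40 ± 3.2007
CI: (36.7993, 43.2007)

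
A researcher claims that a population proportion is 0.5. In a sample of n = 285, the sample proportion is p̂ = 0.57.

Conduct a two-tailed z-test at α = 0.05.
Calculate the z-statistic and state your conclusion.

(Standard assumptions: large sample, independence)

Answer: z = 2.3635, reject H₀

Derivation:
H₀: p = 0.5, H₁: p ≠ 0.5
Standard error: SE = √(p₀(1-p₀)/n) = √(0.5×0.5/285) = 0.029617
z-statistic: z = (p̂ - p₀)/SE = (0.57 - 0.5)/0.029617 = 2.3635
Critical value: z_0.025 = ±1.960
p-value = 0.0181
Decision: reject H₀ at α = 0.05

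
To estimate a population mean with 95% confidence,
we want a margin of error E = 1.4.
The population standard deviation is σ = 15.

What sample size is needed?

Answer: n = 441

Derivation:
z_0.025 = 1.960
n = (z×σ/E)² = (1.960×15/1.4)²
n = 441.0000
Already a whole number: n = 441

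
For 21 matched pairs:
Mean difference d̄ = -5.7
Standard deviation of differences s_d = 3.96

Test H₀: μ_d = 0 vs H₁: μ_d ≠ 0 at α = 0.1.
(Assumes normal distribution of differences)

df = n - 1 = 20
SE = s_d/√n = 3.96/√21 = 0.8641
t = d̄/SE = -5.7/0.8641 = -6.5965
Critical value: t_{0.05,20} = ±1.725
p-value < 0.0001
Decision: reject H₀

Answer: t = -6.5965, reject H₀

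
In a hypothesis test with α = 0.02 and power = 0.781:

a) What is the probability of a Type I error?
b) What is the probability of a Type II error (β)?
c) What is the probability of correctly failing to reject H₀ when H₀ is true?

Answer: a) 0.02, b) 0.219, c) 0.98

Derivation:
a) Type I error probability = α = 0.02
b) Power = P(reject H₀ | H₁ true) = 1 - β = 0.781, so Type II error probability = β = 1 - Power = 0.219
c) P(fail to reject H₀ | H₀ true) = 1 - α = 0.98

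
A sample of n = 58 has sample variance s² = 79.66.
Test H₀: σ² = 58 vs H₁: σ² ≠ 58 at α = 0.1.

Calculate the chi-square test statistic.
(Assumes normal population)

df = n - 1 = 57
χ² = (n-1)s²/σ₀² = 57×79.66/58 = 78.2866
Critical values: χ²_{0.95,57} = 40.646, χ²_{0.05,57} = 75.624
Rejection region: χ² < 40.646 or χ² > 75.624
Decision: reject H₀

Answer: χ² = 78.2866, reject H₀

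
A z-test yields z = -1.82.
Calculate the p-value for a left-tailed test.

Answer: p-value ≈ 0.0344

Derivation:
For z = -1.82:
p = P(Z < -1.82) = Φ(-1.82) = 0.0344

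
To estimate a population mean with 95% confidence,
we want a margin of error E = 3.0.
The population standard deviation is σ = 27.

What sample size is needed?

Answer: n = 312

Derivation:
z_0.025 = 1.960
n = (z×σ/E)² = (1.960×27/3.0)²
n = 311.1696
Round up: n = 312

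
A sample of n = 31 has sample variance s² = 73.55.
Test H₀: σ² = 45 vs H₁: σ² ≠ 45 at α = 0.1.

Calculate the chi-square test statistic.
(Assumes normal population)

Answer: χ² = 49.0333, reject H₀

Derivation:
df = n - 1 = 30
χ² = (n-1)s²/σ₀² = 30×73.55/45 = 49.0333
Critical values: χ²_{0.95,30} = 18.493, χ²_{0.05,30} = 43.773
Rejection region: χ² < 18.493 or χ² > 43.773
Decision: reject H₀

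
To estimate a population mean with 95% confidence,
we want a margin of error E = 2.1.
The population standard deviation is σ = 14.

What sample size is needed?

z_0.025 = 1.960
n = (z×σ/E)² = (1.960×14/2.1)²
n = 170.7378
Round up: n = 171

Answer: n = 171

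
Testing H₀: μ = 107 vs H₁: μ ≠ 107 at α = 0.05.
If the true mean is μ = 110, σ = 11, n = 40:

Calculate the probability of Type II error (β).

SE = σ/√n = 11/√40 = 1.7393
Critical values: μ₀ ± z_0.025×SE = 107 ± 1.960×1.7393
Acceptance region: (103.5910, 110.4090)
Under H₁ (μ = 110): z_high = (110.4090 - 110)/1.7393 = 0.2352, z_low = (103.5910 - 110)/1.7393 = -3.6848
β = P(not reject | H₁) = Φ(0.2352) - Φ(-3.6848) ≈ 0.5929

Answer: β ≈ 0.5929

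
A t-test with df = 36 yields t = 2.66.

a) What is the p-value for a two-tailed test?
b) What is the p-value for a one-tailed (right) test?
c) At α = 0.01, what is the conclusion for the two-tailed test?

Using t-distribution with df = 36:
a) Two-tailed: p = 2×P(T > 2.66) = 0.0116
b) One-tailed: p = P(T > 2.66) = 0.0058
c) 0.0116 ≥ 0.01, fail to reject H₀

Answer: a) 0.0116, b) 0.0058, c) fail to reject H₀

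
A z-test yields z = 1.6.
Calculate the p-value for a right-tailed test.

For z = 1.6:
p = P(Z > 1.6) = 1 - Φ(1.6) = 0.0548

Answer: p-value ≈ 0.0548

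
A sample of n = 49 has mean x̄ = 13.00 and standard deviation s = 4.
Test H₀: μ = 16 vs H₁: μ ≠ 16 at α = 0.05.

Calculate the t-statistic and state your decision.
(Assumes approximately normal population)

df = n - 1 = 48
SE = s/√n = 4/√49 = 0.5714
t = (x̄ - μ₀)/SE = (13.00 - 16)/0.5714 = -5.2503
Critical value: t_{0.025,48} = ±2.011
p-value < 0.0001
Decision: reject H₀

Answer: t = -5.2503, reject H₀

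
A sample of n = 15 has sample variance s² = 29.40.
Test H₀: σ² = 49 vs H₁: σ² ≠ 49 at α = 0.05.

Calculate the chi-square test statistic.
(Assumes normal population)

Answer: χ² = 8.4000, fail to reject H₀

Derivation:
df = n - 1 = 14
χ² = (n-1)s²/σ₀² = 14×29.40/49 = 8.4000
Critical values: χ²_{0.975,14} = 5.629, χ²_{0.025,14} = 26.119
Rejection region: χ² < 5.629 or χ² > 26.119
Decision: fail to reject H₀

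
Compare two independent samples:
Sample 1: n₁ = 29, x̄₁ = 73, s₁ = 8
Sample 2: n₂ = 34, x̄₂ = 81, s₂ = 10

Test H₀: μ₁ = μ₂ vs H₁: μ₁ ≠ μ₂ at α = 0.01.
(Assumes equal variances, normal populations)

Pooled variance: s²_p = [28×8² + 33×10²]/(61) = 83.4754
s_p = 9.1365
SE = s_p×√(1/n₁ + 1/n₂) = 9.1365×√(1/29 + 1/34) = 2.3095
t = (x̄₁ - x̄₂)/SE = (73 - 81)/2.3095 = -3.4640
df = 61, t-critical = ±2.659
Decision: reject H₀

Answer: t = -3.4640, reject H₀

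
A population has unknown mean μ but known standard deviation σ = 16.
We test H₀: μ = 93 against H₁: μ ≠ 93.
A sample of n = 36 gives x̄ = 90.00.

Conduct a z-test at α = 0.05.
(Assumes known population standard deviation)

Standard error: SE = σ/√n = 16/√36 = 2.6667
z-statistic: z = (x̄ - μ₀)/SE = (90.00 - 93)/2.6667 = -1.1250
Critical value: ±1.960
p-value = 0.2606
Decision: fail to reject H₀

Answer: z = -1.1250, fail to reject H₀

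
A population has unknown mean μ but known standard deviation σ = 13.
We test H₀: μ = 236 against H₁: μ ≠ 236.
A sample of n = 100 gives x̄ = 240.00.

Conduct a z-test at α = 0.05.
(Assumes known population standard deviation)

Answer: z = 3.0769, reject H₀

Derivation:
Standard error: SE = σ/√n = 13/√100 = 1.3000
z-statistic: z = (x̄ - μ₀)/SE = (240.00 - 236)/1.3000 = 3.0769
Critical value: ±1.960
p-value = 0.0021
Decision: reject H₀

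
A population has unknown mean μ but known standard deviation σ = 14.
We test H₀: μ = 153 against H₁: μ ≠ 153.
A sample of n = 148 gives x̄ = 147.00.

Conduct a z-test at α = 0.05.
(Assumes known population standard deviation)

Standard error: SE = σ/√n = 14/√148 = 1.1508
z-statistic: z = (x̄ - μ₀)/SE = (147.00 - 153)/1.1508 = -5.2138
Critical value: ±1.960
p-value < 0.0001
Decision: reject H₀

Answer: z = -5.2138, reject H₀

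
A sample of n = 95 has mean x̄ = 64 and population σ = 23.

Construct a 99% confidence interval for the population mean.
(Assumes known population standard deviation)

Confidence level: 99%, α = 0.01
z_0.005 = 2.576
SE = σ/√n = 23/√95 = 2.3598
Margin of error = 2.576 × 2.3598 = 6.0788
CI: x̄ ± margin = 64 ± 6.0788
CI: (57.9212, 70.0788)

Answer: (57.9212, 70.0788)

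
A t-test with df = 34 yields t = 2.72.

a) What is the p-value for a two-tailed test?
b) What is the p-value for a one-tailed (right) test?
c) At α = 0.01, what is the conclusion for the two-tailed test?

Using t-distribution with df = 34:
a) Two-tailed: p = 2×P(T > 2.72) = 0.0102
b) One-tailed: p = P(T > 2.72) = 0.0051
c) 0.0102 ≥ 0.01, fail to reject H₀

Answer: a) 0.0102, b) 0.0051, c) fail to reject H₀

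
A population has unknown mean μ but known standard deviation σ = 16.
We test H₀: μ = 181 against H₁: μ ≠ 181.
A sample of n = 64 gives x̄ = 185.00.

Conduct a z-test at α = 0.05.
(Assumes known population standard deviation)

Standard error: SE = σ/√n = 16/√64 = 2.0000
z-statistic: z = (x̄ - μ₀)/SE = (185.00 - 181)/2.0000 = 2.0000
Critical value: ±1.960
p-value = 0.0455
Decision: reject H₀

Answer: z = 2.0000, reject H₀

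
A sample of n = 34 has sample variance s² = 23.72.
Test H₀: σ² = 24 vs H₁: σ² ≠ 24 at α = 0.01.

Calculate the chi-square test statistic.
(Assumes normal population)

Answer: χ² = 32.6150, fail to reject H₀

Derivation:
df = n - 1 = 33
χ² = (n-1)s²/σ₀² = 33×23.72/24 = 32.6150
Critical values: χ²_{0.995,33} = 15.815, χ²_{0.005,33} = 57.648
Rejection region: χ² < 15.815 or χ² > 57.648
Decision: fail to reject H₀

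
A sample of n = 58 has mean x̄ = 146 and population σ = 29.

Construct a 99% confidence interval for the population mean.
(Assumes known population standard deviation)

Answer: (136.1908, 155.8092)

Derivation:
Confidence level: 99%, α = 0.01
z_0.005 = 2.576
SE = σ/√n = 29/√58 = 3.8079
Margin of error = 2.576 × 3.8079 = 9.8092
CI: x̄ ± margin = 146 ± 9.8092
CI: (136.1908, 155.8092)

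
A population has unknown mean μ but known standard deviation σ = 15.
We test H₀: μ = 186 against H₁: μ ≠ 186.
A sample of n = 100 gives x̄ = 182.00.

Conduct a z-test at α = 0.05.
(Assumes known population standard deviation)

Answer: z = -2.6667, reject H₀

Derivation:
Standard error: SE = σ/√n = 15/√100 = 1.5000
z-statistic: z = (x̄ - μ₀)/SE = (182.00 - 186)/1.5000 = -2.6667
Critical value: ±1.960
p-value = 0.0077
Decision: reject H₀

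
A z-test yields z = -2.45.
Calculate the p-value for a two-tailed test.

Answer: p-value ≈ 0.0143

Derivation:
For z = -2.45:
p = 2×P(Z > |-2.45|) = 2×(1 - Φ(2.45)) = 0.0143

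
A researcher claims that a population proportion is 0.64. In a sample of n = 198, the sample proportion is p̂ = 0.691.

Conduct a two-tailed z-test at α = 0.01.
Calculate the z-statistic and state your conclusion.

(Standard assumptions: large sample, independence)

Answer: z = 1.4951, fail to reject H₀

Derivation:
H₀: p = 0.64, H₁: p ≠ 0.64
Standard error: SE = √(p₀(1-p₀)/n) = √(0.64×0.36/198) = 0.034112
z-statistic: z = (p̂ - p₀)/SE = (0.691 - 0.64)/0.034112 = 1.4951
Critical value: z_0.005 = ±2.576
p-value = 0.1349
Decision: fail to reject H₀ at α = 0.01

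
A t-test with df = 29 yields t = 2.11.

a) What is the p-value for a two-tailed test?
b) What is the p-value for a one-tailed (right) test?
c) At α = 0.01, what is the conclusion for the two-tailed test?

Answer: a) 0.0436, b) 0.0218, c) fail to reject H₀

Derivation:
Using t-distribution with df = 29:
a) Two-tailed: p = 2×P(T > 2.11) = 0.0436
b) One-tailed: p = P(T > 2.11) = 0.0218
c) 0.0436 ≥ 0.01, fail to reject H₀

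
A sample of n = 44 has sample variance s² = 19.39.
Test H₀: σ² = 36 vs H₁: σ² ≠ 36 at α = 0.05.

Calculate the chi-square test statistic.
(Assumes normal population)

Answer: χ² = 23.1603, reject H₀

Derivation:
df = n - 1 = 43
χ² = (n-1)s²/σ₀² = 43×19.39/36 = 23.1603
Critical values: χ²_{0.975,43} = 26.785, χ²_{0.025,43} = 62.990
Rejection region: χ² < 26.785 or χ² > 62.990
Decision: reject H₀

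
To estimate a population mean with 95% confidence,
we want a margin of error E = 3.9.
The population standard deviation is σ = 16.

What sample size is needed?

Answer: n = 65

Derivation:
z_0.025 = 1.960
n = (z×σ/E)² = (1.960×16/3.9)²
n = 64.6581
Round up: n = 65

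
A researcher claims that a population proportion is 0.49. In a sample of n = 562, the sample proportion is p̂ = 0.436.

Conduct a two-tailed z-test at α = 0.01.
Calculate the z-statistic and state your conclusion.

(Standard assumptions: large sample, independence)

H₀: p = 0.49, H₁: p ≠ 0.49
Standard error: SE = √(p₀(1-p₀)/n) = √(0.49×0.51/562) = 0.021087
z-statistic: z = (p̂ - p₀)/SE = (0.436 - 0.49)/0.021087 = -2.5608
Critical value: z_0.005 = ±2.576
p-value = 0.0104
Decision: fail to reject H₀ at α = 0.01

Answer: z = -2.5608, fail to reject H₀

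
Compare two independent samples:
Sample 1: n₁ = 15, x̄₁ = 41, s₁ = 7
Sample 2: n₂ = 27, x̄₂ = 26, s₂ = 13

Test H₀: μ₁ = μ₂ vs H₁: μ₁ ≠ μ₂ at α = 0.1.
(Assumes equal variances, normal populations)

Answer: t = 4.1333, reject H₀

Derivation:
Pooled variance: s²_p = [14×7² + 26×13²]/(40) = 127.0000
s_p = 11.2694
SE = s_p×√(1/n₁ + 1/n₂) = 11.2694×√(1/15 + 1/27) = 3.6291
t = (x̄₁ - x̄₂)/SE = (41 - 26)/3.6291 = 4.1333
df = 40, t-critical = ±1.684
Decision: reject H₀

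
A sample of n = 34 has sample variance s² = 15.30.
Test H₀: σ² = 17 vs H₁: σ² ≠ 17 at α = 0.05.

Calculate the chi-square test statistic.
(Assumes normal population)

df = n - 1 = 33
χ² = (n-1)s²/σ₀² = 33×15.30/17 = 29.7000
Critical values: χ²_{0.975,33} = 19.047, χ²_{0.025,33} = 50.725
Rejection region: χ² < 19.047 or χ² > 50.725
Decision: fail to reject H₀

Answer: χ² = 29.7000, fail to reject H₀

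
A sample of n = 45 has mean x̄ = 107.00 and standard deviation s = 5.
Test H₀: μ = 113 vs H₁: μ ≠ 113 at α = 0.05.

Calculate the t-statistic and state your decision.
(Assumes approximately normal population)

df = n - 1 = 44
SE = s/√n = 5/√45 = 0.7454
t = (x̄ - μ₀)/SE = (107.00 - 113)/0.7454 = -8.0494
Critical value: t_{0.025,44} = ±2.015
p-value < 0.0001
Decision: reject H₀

Answer: t = -8.0494, reject H₀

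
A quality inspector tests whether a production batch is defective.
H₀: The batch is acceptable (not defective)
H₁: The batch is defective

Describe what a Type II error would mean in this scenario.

Answer: Shipping a defective batch to customers

Derivation:
Type I error: rejecting H₀ when it is actually true (false positive).
Type II error: failing to reject H₀ when H₁ is actually true (false negative).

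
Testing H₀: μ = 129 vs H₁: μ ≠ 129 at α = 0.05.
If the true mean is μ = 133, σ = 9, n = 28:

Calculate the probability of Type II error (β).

Answer: β ≈ 0.3476

Derivation:
SE = σ/√n = 9/√28 = 1.7008
Critical values: μ₀ ± z_0.025×SE = 129 ± 1.960×1.7008
Acceptance region: (125.6664, 132.3336)
Under H₁ (μ = 133): z_high = (132.3336 - 133)/1.7008 = -0.3918, z_low = (125.6664 - 133)/1.7008 = -4.3119
β = P(not reject | H₁) = Φ(-0.3918) - Φ(-4.3119) ≈ 0.3476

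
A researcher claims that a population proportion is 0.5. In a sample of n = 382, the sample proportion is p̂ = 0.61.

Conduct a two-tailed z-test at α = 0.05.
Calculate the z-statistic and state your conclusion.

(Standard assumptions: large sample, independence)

Answer: z = 4.2999, reject H₀

Derivation:
H₀: p = 0.5, H₁: p ≠ 0.5
Standard error: SE = √(p₀(1-p₀)/n) = √(0.5×0.5/382) = 0.025582
z-statistic: z = (p̂ - p₀)/SE = (0.61 - 0.5)/0.025582 = 4.2999
Critical value: z_0.025 = ±1.960
p-value < 0.0001
Decision: reject H₀ at α = 0.05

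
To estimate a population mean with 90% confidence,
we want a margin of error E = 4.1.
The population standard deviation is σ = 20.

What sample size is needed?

Answer: n = 65

Derivation:
z_0.05 = 1.645
n = (z×σ/E)² = (1.645×20/4.1)²
n = 64.3908
Round up: n = 65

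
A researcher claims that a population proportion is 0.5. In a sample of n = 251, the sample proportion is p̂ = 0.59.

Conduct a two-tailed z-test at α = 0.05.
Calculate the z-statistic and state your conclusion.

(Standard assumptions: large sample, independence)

Answer: z = 2.8517, reject H₀

Derivation:
H₀: p = 0.5, H₁: p ≠ 0.5
Standard error: SE = √(p₀(1-p₀)/n) = √(0.5×0.5/251) = 0.031560
z-statistic: z = (p̂ - p₀)/SE = (0.59 - 0.5)/0.031560 = 2.8517
Critical value: z_0.025 = ±1.960
p-value = 0.0043
Decision: reject H₀ at α = 0.05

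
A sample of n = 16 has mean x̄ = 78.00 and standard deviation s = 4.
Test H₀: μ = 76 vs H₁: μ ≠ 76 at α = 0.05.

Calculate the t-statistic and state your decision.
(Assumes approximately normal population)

Answer: t = 2.0000, fail to reject H₀

Derivation:
df = n - 1 = 15
SE = s/√n = 4/√16 = 1.0000
t = (x̄ - μ₀)/SE = (78.00 - 76)/1.0000 = 2.0000
Critical value: t_{0.025,15} = ±2.131
p-value ≈ 0.0639
Decision: fail to reject H₀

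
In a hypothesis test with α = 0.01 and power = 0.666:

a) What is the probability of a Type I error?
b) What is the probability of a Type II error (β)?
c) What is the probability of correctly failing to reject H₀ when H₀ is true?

a) Type I error probability = α = 0.01
b) Power = P(reject H₀ | H₁ true) = 1 - β = 0.666, so Type II error probability = β = 1 - Power = 0.334
c) P(fail to reject H₀ | H₀ true) = 1 - α = 0.99

Answer: a) 0.01, b) 0.334, c) 0.99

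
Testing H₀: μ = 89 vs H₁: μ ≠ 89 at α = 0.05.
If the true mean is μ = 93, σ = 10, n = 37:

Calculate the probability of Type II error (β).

Answer: β ≈ 0.3181

Derivation:
SE = σ/√n = 10/√37 = 1.6440
Critical values: μ₀ ± z_0.025×SE = 89 ± 1.960×1.6440
Acceptance region: (85.7778, 92.2222)
Under H₁ (μ = 93): z_high = (92.2222 - 93)/1.6440 = -0.4731, z_low = (85.7778 - 93)/1.6440 = -4.3931
β = P(not reject | H₁) = Φ(-0.4731) - Φ(-4.3931) ≈ 0.3181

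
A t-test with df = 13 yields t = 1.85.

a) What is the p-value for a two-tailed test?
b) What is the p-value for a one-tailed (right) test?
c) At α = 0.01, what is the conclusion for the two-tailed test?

Using t-distribution with df = 13:
a) Two-tailed: p = 2×P(T > 1.85) = 0.0872
b) One-tailed: p = P(T > 1.85) = 0.0436
c) 0.0872 ≥ 0.01, fail to reject H₀

Answer: a) 0.0872, b) 0.0436, c) fail to reject H₀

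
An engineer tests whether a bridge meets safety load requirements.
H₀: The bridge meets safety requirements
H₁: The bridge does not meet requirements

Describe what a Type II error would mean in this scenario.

Answer: Declaring an unsafe bridge to be safe

Derivation:
A Type I error (probability α) occurs when we reject a true H₀.
A Type II error (probability β) occurs when we fail to reject a false H₀.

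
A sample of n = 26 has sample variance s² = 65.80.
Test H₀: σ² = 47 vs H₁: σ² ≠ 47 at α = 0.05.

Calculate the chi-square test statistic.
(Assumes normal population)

Answer: χ² = 35.0000, fail to reject H₀

Derivation:
df = n - 1 = 25
χ² = (n-1)s²/σ₀² = 25×65.80/47 = 35.0000
Critical values: χ²_{0.975,25} = 13.120, χ²_{0.025,25} = 40.646
Rejection region: χ² < 13.120 or χ² > 40.646
Decision: fail to reject H₀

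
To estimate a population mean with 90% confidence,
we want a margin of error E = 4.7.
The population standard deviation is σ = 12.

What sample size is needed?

z_0.05 = 1.645
n = (z×σ/E)² = (1.645×12/4.7)²
n = 17.6400
Round up: n = 18

Answer: n = 18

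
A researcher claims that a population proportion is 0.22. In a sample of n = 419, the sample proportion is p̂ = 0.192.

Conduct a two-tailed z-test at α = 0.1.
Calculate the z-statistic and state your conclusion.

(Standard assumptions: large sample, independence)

H₀: p = 0.22, H₁: p ≠ 0.22
Standard error: SE = √(p₀(1-p₀)/n) = √(0.22×0.78/419) = 0.020237
z-statistic: z = (p̂ - p₀)/SE = (0.192 - 0.22)/0.020237 = -1.3836
Critical value: z_0.05 = ±1.645
p-value = 0.1665
Decision: fail to reject H₀ at α = 0.1

Answer: z = -1.3836, fail to reject H₀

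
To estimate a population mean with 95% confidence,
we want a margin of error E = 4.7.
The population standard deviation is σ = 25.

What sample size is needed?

z_0.025 = 1.960
n = (z×σ/E)² = (1.960×25/4.7)²
n = 108.6917
Round up: n = 109

Answer: n = 109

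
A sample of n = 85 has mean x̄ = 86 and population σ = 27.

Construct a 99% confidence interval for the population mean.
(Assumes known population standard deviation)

Confidence level: 99%, α = 0.01
z_0.005 = 2.576
SE = σ/√n = 27/√85 = 2.9286
Margin of error = 2.576 × 2.9286 = 7.5441
CI: x̄ ± margin = 86 ± 7.5441
CI: (78.4559, 93.5441)

Answer: (78.4559, 93.5441)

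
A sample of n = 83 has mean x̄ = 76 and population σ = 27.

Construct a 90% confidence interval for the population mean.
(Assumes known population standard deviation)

Answer: (71.1249, 80.8751)

Derivation:
Confidence level: 90%, α = 0.1
z_0.05 = 1.645
SE = σ/√n = 27/√83 = 2.9636
Margin of error = 1.645 × 2.9636 = 4.8751
CI: x̄ ± margin = 76 ± 4.8751
CI: (71.1249, 80.8751)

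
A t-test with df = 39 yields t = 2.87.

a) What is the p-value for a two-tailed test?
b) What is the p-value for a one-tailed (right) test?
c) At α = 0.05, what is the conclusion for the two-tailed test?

Using t-distribution with df = 39:
a) Two-tailed: p = 2×P(T > 2.87) = 0.0066
b) One-tailed: p = P(T > 2.87) = 0.0033
c) 0.0066 < 0.05, reject H₀

Answer: a) 0.0066, b) 0.0033, c) reject H₀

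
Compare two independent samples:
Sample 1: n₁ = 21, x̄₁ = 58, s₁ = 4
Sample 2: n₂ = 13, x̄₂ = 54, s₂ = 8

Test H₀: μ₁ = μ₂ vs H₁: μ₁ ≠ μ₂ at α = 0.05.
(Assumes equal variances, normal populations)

Pooled variance: s²_p = [20×4² + 12×8²]/(32) = 34.0000
s_p = 5.8310
SE = s_p×√(1/n₁ + 1/n₂) = 5.8310×√(1/21 + 1/13) = 2.0578
t = (x̄₁ - x̄₂)/SE = (58 - 54)/2.0578 = 1.9438
df = 32, t-critical = ±2.037
Decision: fail to reject H₀

Answer: t = 1.9438, fail to reject H₀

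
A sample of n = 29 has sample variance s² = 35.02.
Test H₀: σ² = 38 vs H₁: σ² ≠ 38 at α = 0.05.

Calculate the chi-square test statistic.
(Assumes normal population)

df = n - 1 = 28
χ² = (n-1)s²/σ₀² = 28×35.02/38 = 25.8042
Critical values: χ²_{0.975,28} = 15.308, χ²_{0.025,28} = 44.461
Rejection region: χ² < 15.308 or χ² > 44.461
Decision: fail to reject H₀

Answer: χ² = 25.8042, fail to reject H₀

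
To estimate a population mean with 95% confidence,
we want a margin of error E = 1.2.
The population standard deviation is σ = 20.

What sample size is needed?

Answer: n = 1068

Derivation:
z_0.025 = 1.960
n = (z×σ/E)² = (1.960×20/1.2)²
n = 1067.1111
Round up: n = 1068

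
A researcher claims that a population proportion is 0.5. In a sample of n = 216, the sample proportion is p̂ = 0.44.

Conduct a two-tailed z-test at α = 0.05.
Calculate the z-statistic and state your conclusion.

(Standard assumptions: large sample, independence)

H₀: p = 0.5, H₁: p ≠ 0.5
Standard error: SE = √(p₀(1-p₀)/n) = √(0.5×0.5/216) = 0.034021
z-statistic: z = (p̂ - p₀)/SE = (0.44 - 0.5)/0.034021 = -1.7636
Critical value: z_0.025 = ±1.960
p-value = 0.0778
Decision: fail to reject H₀ at α = 0.05

Answer: z = -1.7636, fail to reject H₀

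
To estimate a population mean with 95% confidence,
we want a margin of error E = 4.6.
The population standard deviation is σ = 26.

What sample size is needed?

Answer: n = 123

Derivation:
z_0.025 = 1.960
n = (z×σ/E)² = (1.960×26/4.6)²
n = 122.7279
Round up: n = 123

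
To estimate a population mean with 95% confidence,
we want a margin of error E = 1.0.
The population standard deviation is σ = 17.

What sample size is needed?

z_0.025 = 1.960
n = (z×σ/E)² = (1.960×17/1.0)²
n = 1110.2224
Round up: n = 1111

Answer: n = 1111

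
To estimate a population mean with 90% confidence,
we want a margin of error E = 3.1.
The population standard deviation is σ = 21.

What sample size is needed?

Answer: n = 125

Derivation:
z_0.05 = 1.645
n = (z×σ/E)² = (1.645×21/3.1)²
n = 124.1787
Round up: n = 125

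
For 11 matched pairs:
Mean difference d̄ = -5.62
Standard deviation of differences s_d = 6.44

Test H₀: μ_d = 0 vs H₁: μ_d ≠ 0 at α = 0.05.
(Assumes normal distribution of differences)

df = n - 1 = 10
SE = s_d/√n = 6.44/√11 = 1.9417
t = d̄/SE = -5.62/1.9417 = -2.8944
Critical value: t_{0.025,10} = ±2.228
p-value ≈ 0.0160
Decision: reject H₀

Answer: t = -2.8944, reject H₀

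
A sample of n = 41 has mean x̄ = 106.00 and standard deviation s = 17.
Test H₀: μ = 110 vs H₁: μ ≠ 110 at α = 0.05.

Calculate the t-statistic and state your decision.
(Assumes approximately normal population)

df = n - 1 = 40
SE = s/√n = 17/√41 = 2.6550
t = (x̄ - μ₀)/SE = (106.00 - 110)/2.6550 = -1.5066
Critical value: t_{0.025,40} = ±2.021
p-value ≈ 0.1398
Decision: fail to reject H₀

Answer: t = -1.5066, fail to reject H₀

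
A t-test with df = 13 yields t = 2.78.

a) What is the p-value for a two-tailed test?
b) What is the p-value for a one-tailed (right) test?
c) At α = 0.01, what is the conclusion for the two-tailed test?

Using t-distribution with df = 13:
a) Two-tailed: p = 2×P(T > 2.78) = 0.0156
b) One-tailed: p = P(T > 2.78) = 0.0078
c) 0.0156 ≥ 0.01, fail to reject H₀

Answer: a) 0.0156, b) 0.0078, c) fail to reject H₀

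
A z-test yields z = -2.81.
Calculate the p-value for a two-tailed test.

Answer: p-value ≈ 0.0050

Derivation:
For z = -2.81:
p = 2×P(Z > |-2.81|) = 2×(1 - Φ(2.81)) = 0.0050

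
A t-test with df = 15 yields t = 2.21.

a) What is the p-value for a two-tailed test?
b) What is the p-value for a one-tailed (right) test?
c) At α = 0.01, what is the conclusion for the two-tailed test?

Using t-distribution with df = 15:
a) Two-tailed: p = 2×P(T > 2.21) = 0.0431
b) One-tailed: p = P(T > 2.21) = 0.0215
c) 0.0431 ≥ 0.01, fail to reject H₀

Answer: a) 0.0431, b) 0.0215, c) fail to reject H₀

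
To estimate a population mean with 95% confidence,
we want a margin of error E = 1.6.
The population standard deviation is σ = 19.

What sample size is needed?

Answer: n = 542

Derivation:
z_0.025 = 1.960
n = (z×σ/E)² = (1.960×19/1.6)²
n = 541.7256
Round up: n = 542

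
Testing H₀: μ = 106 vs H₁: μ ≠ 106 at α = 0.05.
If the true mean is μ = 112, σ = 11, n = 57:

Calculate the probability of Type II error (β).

Answer: β ≈ 0.0155

Derivation:
SE = σ/√n = 11/√57 = 1.4570
Critical values: μ₀ ± z_0.025×SE = 106 ± 1.960×1.4570
Acceptance region: (103.1443, 108.8557)
Under H₁ (μ = 112): z_high = (108.8557 - 112)/1.4570 = -2.1581, z_low = (103.1443 - 112)/1.4570 = -6.0780
β = P(not reject | H₁) = Φ(-2.1581) - Φ(-6.0780) ≈ 0.0155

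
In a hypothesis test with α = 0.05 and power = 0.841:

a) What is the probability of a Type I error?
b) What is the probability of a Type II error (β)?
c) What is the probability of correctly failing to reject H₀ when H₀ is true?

a) Type I error probability = α = 0.05
b) Power = P(reject H₀ | H₁ true) = 1 - β = 0.841, so Type II error probability = β = 1 - Power = 0.159
c) P(fail to reject H₀ | H₀ true) = 1 - α = 0.95

Answer: a) 0.05, b) 0.159, c) 0.95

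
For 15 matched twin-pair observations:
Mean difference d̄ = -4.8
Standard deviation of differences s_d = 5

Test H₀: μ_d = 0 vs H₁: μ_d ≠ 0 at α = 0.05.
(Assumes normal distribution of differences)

df = n - 1 = 14
SE = s_d/√n = 5/√15 = 1.2910
t = d̄/SE = -4.8/1.2910 = -3.7180
Critical value: t_{0.025,14} = ±2.145
p-value ≈ 0.0023
Decision: reject H₀

Answer: t = -3.7180, reject H₀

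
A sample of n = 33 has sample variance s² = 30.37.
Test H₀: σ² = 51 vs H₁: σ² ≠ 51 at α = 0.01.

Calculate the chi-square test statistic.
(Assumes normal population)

Answer: χ² = 19.0557, fail to reject H₀

Derivation:
df = n - 1 = 32
χ² = (n-1)s²/σ₀² = 32×30.37/51 = 19.0557
Critical values: χ²_{0.995,32} = 15.134, χ²_{0.005,32} = 56.328
Rejection region: χ² < 15.134 or χ² > 56.328
Decision: fail to reject H₀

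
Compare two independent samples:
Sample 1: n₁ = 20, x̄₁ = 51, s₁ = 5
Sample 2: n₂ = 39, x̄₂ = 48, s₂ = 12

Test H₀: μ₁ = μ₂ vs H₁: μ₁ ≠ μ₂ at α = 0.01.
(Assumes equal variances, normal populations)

Answer: t = 1.0679, fail to reject H₀

Derivation:
Pooled variance: s²_p = [19×5² + 38×12²]/(57) = 104.3333
s_p = 10.2144
SE = s_p×√(1/n₁ + 1/n₂) = 10.2144×√(1/20 + 1/39) = 2.8093
t = (x̄₁ - x̄₂)/SE = (51 - 48)/2.8093 = 1.0679
df = 57, t-critical = ±2.665
Decision: fail to reject H₀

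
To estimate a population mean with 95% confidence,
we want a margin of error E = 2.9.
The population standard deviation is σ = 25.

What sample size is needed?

z_0.025 = 1.960
n = (z×σ/E)² = (1.960×25/2.9)²
n = 285.4935
Round up: n = 286

Answer: n = 286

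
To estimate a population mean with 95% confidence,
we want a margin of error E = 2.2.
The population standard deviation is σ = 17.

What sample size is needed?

Answer: n = 230

Derivation:
z_0.025 = 1.960
n = (z×σ/E)² = (1.960×17/2.2)²
n = 229.3848
Round up: n = 230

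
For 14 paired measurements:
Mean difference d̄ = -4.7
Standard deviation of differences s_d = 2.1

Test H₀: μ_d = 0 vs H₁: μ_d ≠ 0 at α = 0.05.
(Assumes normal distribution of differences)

Answer: t = -8.3749, reject H₀

Derivation:
df = n - 1 = 13
SE = s_d/√n = 2.1/√14 = 0.5612
t = d̄/SE = -4.7/0.5612 = -8.3749
Critical value: t_{0.025,13} = ±2.160
p-value < 0.0001
Decision: reject H₀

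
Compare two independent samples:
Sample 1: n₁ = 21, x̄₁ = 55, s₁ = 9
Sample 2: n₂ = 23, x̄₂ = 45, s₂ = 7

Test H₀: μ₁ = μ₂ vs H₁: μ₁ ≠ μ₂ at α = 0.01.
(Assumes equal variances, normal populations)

Pooled variance: s²_p = [20×9² + 22×7²]/(42) = 64.2381
s_p = 8.0149
SE = s_p×√(1/n₁ + 1/n₂) = 8.0149×√(1/21 + 1/23) = 2.4191
t = (x̄₁ - x̄₂)/SE = (55 - 45)/2.4191 = 4.1338
df = 42, t-critical = ±2.698
Decision: reject H₀

Answer: t = 4.1338, reject H₀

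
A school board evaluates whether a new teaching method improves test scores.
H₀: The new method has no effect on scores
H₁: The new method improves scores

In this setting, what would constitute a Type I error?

Answer: Concluding the new method improves scores when it actually doesn't

Derivation:
A Type I error (probability α) occurs when we reject a true H₀.
A Type II error (probability β) occurs when we fail to reject a false H₀.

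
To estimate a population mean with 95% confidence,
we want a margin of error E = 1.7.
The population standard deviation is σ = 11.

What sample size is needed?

Answer: n = 161

Derivation:
z_0.025 = 1.960
n = (z×σ/E)² = (1.960×11/1.7)²
n = 160.8421
Round up: n = 161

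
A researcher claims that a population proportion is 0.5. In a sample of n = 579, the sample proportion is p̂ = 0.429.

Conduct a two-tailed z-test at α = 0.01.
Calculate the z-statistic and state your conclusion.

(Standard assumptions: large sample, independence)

Answer: z = -3.4169, reject H₀

Derivation:
H₀: p = 0.5, H₁: p ≠ 0.5
Standard error: SE = √(p₀(1-p₀)/n) = √(0.5×0.5/579) = 0.020779
z-statistic: z = (p̂ - p₀)/SE = (0.429 - 0.5)/0.020779 = -3.4169
Critical value: z_0.005 = ±2.576
p-value = 0.0006
Decision: reject H₀ at α = 0.01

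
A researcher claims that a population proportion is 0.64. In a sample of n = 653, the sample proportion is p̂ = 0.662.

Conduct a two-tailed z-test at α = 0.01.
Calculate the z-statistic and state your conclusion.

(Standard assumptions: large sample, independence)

Answer: z = 1.1712, fail to reject H₀

Derivation:
H₀: p = 0.64, H₁: p ≠ 0.64
Standard error: SE = √(p₀(1-p₀)/n) = √(0.64×0.36/653) = 0.018784
z-statistic: z = (p̂ - p₀)/SE = (0.662 - 0.64)/0.018784 = 1.1712
Critical value: z_0.005 = ±2.576
p-value = 0.2415
Decision: fail to reject H₀ at α = 0.01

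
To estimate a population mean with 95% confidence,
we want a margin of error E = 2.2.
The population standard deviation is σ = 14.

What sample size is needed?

z_0.025 = 1.960
n = (z×σ/E)² = (1.960×14/2.2)²
n = 155.5689
Round up: n = 156

Answer: n = 156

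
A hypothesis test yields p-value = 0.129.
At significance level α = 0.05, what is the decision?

Answer: fail to reject H₀

Derivation:
Compare p-value to α:
0.129 ≥ 0.05
Decision: fail to reject H₀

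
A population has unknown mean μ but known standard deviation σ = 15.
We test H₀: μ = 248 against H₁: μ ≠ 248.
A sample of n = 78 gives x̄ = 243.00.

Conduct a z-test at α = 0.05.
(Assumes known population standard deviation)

Standard error: SE = σ/√n = 15/√78 = 1.6984
z-statistic: z = (x̄ - μ₀)/SE = (243.00 - 248)/1.6984 = -2.9439
Critical value: ±1.960
p-value = 0.0032
Decision: reject H₀

Answer: z = -2.9439, reject H₀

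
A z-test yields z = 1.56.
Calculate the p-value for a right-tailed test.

Answer: p-value ≈ 0.0594

Derivation:
For z = 1.56:
p = P(Z > 1.56) = 1 - Φ(1.56) = 0.0594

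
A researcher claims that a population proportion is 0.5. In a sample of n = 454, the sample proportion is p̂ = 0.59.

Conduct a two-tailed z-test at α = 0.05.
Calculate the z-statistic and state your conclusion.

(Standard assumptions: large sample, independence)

Answer: z = 3.8353, reject H₀

Derivation:
H₀: p = 0.5, H₁: p ≠ 0.5
Standard error: SE = √(p₀(1-p₀)/n) = √(0.5×0.5/454) = 0.023466
z-statistic: z = (p̂ - p₀)/SE = (0.59 - 0.5)/0.023466 = 3.8353
Critical value: z_0.025 = ±1.960
p-value = 0.0001
Decision: reject H₀ at α = 0.05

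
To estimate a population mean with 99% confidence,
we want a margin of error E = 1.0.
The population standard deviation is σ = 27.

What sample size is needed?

Answer: n = 4838

Derivation:
z_0.005 = 2.576
n = (z×σ/E)² = (2.576×27/1.0)²
n = 4837.4807
Round up: n = 4838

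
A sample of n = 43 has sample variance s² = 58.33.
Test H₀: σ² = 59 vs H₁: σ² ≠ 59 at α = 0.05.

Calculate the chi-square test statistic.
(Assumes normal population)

df = n - 1 = 42
χ² = (n-1)s²/σ₀² = 42×58.33/59 = 41.5231
Critical values: χ²_{0.975,42} = 25.999, χ²_{0.025,42} = 61.777
Rejection region: χ² < 25.999 or χ² > 61.777
Decision: fail to reject H₀

Answer: χ² = 41.5231, fail to reject H₀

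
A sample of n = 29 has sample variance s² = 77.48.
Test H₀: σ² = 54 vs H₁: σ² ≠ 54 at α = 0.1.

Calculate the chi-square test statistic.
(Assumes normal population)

df = n - 1 = 28
χ² = (n-1)s²/σ₀² = 28×77.48/54 = 40.1748
Critical values: χ²_{0.95,28} = 16.928, χ²_{0.05,28} = 41.337
Rejection region: χ² < 16.928 or χ² > 41.337
Decision: fail to reject H₀

Answer: χ² = 40.1748, fail to reject H₀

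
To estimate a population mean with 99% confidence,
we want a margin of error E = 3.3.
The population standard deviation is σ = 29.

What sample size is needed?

z_0.005 = 2.576
n = (z×σ/E)² = (2.576×29/3.3)²
n = 512.4598
Round up: n = 513

Answer: n = 513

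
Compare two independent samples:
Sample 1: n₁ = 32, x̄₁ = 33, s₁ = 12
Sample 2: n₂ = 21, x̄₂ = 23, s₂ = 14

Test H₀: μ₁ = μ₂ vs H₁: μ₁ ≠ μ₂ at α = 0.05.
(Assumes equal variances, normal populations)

Pooled variance: s²_p = [31×12² + 20×14²]/(51) = 164.3922
s_p = 12.8216
SE = s_p×√(1/n₁ + 1/n₂) = 12.8216×√(1/32 + 1/21) = 3.6008
t = (x̄₁ - x̄₂)/SE = (33 - 23)/3.6008 = 2.7772
df = 51, t-critical = ±2.008
Decision: reject H₀

Answer: t = 2.7772, reject H₀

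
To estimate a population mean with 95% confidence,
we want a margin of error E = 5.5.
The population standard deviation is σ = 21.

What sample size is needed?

z_0.025 = 1.960
n = (z×σ/E)² = (1.960×21/5.5)²
n = 56.0048
Round up: n = 57

Answer: n = 57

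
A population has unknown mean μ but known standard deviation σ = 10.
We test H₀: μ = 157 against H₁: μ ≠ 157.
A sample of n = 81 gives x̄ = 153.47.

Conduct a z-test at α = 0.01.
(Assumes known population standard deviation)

Standard error: SE = σ/√n = 10/√81 = 1.1111
z-statistic: z = (x̄ - μ₀)/SE = (153.47 - 157)/1.1111 = -3.1770
Critical value: ±2.576
p-value = 0.0015
Decision: reject H₀

Answer: z = -3.1770, reject H₀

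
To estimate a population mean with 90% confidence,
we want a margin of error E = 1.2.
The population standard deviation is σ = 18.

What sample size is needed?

Answer: n = 609

Derivation:
z_0.05 = 1.645
n = (z×σ/E)² = (1.645×18/1.2)²
n = 608.8556
Round up: n = 609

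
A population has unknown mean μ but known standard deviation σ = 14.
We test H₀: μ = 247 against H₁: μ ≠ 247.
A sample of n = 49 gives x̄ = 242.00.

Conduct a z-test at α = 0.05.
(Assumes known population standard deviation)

Answer: z = -2.5000, reject H₀

Derivation:
Standard error: SE = σ/√n = 14/√49 = 2.0000
z-statistic: z = (x̄ - μ₀)/SE = (242.00 - 247)/2.0000 = -2.5000
Critical value: ±1.960
p-value = 0.0124
Decision: reject H₀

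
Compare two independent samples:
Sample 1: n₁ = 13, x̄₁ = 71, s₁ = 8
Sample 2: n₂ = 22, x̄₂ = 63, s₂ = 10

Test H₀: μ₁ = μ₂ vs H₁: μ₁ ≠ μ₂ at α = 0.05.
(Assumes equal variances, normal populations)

Pooled variance: s²_p = [12×8² + 21×10²]/(33) = 86.9091
s_p = 9.3225
SE = s_p×√(1/n₁ + 1/n₂) = 9.3225×√(1/13 + 1/22) = 3.2612
t = (x̄₁ - x̄₂)/SE = (71 - 63)/3.2612 = 2.4531
df = 33, t-critical = ±2.035
Decision: reject H₀

Answer: t = 2.4531, reject H₀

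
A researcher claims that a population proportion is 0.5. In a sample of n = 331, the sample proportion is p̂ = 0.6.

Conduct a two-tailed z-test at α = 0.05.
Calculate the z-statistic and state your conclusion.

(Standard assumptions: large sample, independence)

H₀: p = 0.5, H₁: p ≠ 0.5
Standard error: SE = √(p₀(1-p₀)/n) = √(0.5×0.5/331) = 0.027482
z-statistic: z = (p̂ - p₀)/SE = (0.6 - 0.5)/0.027482 = 3.6387
Critical value: z_0.025 = ±1.960
p-value = 0.0003
Decision: reject H₀ at α = 0.05

Answer: z = 3.6387, reject H₀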